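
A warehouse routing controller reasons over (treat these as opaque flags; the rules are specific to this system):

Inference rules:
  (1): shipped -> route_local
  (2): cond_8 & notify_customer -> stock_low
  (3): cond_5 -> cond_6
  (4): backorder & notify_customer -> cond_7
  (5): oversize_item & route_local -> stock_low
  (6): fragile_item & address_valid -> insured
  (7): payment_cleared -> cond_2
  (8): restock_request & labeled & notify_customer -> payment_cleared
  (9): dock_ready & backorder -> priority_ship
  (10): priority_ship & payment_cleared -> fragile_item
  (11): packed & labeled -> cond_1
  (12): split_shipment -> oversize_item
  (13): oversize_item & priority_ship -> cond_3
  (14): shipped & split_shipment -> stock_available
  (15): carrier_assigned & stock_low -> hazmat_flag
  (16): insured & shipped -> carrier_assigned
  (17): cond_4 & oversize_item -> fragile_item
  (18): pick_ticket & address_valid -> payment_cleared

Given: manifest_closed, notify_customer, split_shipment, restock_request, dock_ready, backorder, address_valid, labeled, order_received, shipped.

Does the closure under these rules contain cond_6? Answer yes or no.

Round 1: (1) [shipped -> route_local]; (4) [backorder & notify_customer -> cond_7]; (8) [restock_request & labeled & notify_customer -> payment_cleared]; (9) [dock_ready & backorder -> priority_ship]; (12) [split_shipment -> oversize_item]; (14) [shipped & split_shipment -> stock_available]. Adds route_local, cond_7, payment_cleared, priority_ship, oversize_item, stock_available.
Round 2: (5) [oversize_item & route_local -> stock_low]; (7) [payment_cleared -> cond_2]; (10) [priority_ship & payment_cleared -> fragile_item]; (13) [oversize_item & priority_ship -> cond_3]. Adds stock_low, cond_2, fragile_item, cond_3.
Round 3: (6) [fragile_item & address_valid -> insured]. Adds insured.
Round 4: (16) [insured & shipped -> carrier_assigned]. Adds carrier_assigned.
Round 5: (15) [carrier_assigned & stock_low -> hazmat_flag]. Adds hazmat_flag.
Fixed point reached. cond_6 is concluded only by (3); (3) needs cond_5 (never derived).

no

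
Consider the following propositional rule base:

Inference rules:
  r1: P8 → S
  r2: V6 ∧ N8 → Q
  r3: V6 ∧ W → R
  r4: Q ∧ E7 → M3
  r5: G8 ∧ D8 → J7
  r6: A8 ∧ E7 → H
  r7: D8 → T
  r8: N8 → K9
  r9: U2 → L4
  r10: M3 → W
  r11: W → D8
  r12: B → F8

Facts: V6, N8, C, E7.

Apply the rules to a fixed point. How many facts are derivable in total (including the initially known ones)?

Round 1 fires r2, r8, giving Q, K9.
Round 2 fires r4, giving M3.
Round 3 fires r10, giving W.
Round 4 fires r3, r11, giving R, D8.
Round 5 fires r7, giving T.
Closure: {C, D8, E7, K9, M3, N8, Q, R, T, V6, W} — 11 facts.

11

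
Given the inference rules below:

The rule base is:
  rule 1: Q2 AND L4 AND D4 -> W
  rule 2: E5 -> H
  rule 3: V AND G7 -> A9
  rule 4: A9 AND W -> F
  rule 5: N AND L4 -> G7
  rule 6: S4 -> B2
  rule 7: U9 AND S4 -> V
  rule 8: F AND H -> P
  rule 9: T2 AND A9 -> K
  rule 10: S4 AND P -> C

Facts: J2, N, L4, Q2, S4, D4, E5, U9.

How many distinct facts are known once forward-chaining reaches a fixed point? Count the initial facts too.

Round 1 fires rule 1, rule 2, rule 5, rule 6, rule 7, giving W, H, G7, B2, V.
Round 2 fires rule 3, giving A9.
Round 3 fires rule 4, giving F.
Round 4 fires rule 8, giving P.
Round 5 fires rule 10, giving C.
Closure: {A9, B2, C, D4, E5, F, G7, H, J2, L4, N, P, Q2, S4, U9, V, W} — 17 facts.

17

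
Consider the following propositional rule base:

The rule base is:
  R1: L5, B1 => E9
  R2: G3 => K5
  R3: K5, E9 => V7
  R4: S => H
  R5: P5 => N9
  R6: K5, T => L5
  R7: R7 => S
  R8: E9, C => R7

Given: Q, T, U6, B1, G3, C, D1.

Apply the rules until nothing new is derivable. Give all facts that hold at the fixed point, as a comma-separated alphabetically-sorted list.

B1, C, D1, E9, G3, H, K5, L5, Q, R7, S, T, U6, V7

Round 1 fires R2, giving K5.
Round 2 fires R6, giving L5.
Round 3 fires R1, giving E9.
Round 4 fires R3, R8, giving V7, R7.
Round 5 fires R7, giving S.
Round 6 fires R4, giving H.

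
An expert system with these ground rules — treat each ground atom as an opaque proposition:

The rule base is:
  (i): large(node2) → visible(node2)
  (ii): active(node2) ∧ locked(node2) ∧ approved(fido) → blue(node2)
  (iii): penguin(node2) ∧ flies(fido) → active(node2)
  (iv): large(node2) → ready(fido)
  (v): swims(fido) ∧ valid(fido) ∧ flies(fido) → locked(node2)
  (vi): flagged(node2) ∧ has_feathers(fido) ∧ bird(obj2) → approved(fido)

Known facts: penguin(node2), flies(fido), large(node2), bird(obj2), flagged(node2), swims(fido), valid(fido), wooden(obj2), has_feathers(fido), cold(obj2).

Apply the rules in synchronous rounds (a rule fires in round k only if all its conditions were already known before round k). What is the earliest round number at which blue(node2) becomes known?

2

Round 1: (i) [large(node2) → visible(node2)]; (iii) [penguin(node2) ∧ flies(fido) → active(node2)]; (iv) [large(node2) → ready(fido)]; (v) [swims(fido) ∧ valid(fido) ∧ flies(fido) → locked(node2)]; (vi) [flagged(node2) ∧ has_feathers(fido) ∧ bird(obj2) → approved(fido)]. New: visible(node2), active(node2), ready(fido), locked(node2), approved(fido).
Round 2: (ii) [active(node2) ∧ locked(node2) ∧ approved(fido) → blue(node2)]. New: blue(node2).
blue(node2) first appears in round 2.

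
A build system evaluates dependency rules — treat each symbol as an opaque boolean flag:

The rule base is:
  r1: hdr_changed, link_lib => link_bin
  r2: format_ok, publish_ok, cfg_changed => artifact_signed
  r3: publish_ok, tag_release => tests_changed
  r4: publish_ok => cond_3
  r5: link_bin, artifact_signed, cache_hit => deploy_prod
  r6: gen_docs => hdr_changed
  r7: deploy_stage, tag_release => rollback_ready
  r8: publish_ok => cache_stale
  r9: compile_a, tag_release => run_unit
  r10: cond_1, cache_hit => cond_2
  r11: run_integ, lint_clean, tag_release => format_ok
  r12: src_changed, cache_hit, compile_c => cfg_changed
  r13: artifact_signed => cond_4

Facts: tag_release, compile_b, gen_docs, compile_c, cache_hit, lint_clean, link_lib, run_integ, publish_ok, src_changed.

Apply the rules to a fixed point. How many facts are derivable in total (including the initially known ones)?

20

Round 1: r3 [publish_ok, tag_release => tests_changed]; r4 [publish_ok => cond_3]; r6 [gen_docs => hdr_changed]; r8 [publish_ok => cache_stale]; r11 [run_integ, lint_clean, tag_release => format_ok]; r12 [src_changed, cache_hit, compile_c => cfg_changed]. New: tests_changed, cond_3, hdr_changed, cache_stale, format_ok, cfg_changed.
Round 2: r1 [hdr_changed, link_lib => link_bin]; r2 [format_ok, publish_ok, cfg_changed => artifact_signed]. New: link_bin, artifact_signed.
Round 3: r5 [link_bin, artifact_signed, cache_hit => deploy_prod]; r13 [artifact_signed => cond_4]. New: deploy_prod, cond_4.
Closure: {artifact_signed, cache_hit, cache_stale, cfg_changed, compile_b, compile_c, cond_3, cond_4, deploy_prod, format_ok, gen_docs, hdr_changed, link_bin, link_lib, lint_clean, publish_ok, run_integ, src_changed, tag_release, tests_changed} — 20 facts.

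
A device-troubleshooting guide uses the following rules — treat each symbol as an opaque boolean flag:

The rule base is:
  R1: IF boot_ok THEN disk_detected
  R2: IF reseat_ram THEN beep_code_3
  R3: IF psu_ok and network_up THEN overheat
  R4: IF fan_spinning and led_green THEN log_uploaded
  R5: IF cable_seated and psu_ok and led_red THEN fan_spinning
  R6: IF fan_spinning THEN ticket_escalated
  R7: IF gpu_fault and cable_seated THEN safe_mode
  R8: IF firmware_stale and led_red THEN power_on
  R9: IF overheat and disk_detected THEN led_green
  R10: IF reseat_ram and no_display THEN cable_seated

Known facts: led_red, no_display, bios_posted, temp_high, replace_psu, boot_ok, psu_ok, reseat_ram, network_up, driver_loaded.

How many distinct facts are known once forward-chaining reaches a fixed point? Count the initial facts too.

18

Round 1 fires R1, R2, R3, R10, giving disk_detected, beep_code_3, overheat, cable_seated.
Round 2 fires R5, R9, giving fan_spinning, led_green.
Round 3 fires R4, R6, giving log_uploaded, ticket_escalated.
Closure: {beep_code_3, bios_posted, boot_ok, cable_seated, disk_detected, driver_loaded, fan_spinning, led_green, led_red, log_uploaded, network_up, no_display, overheat, psu_ok, replace_psu, reseat_ram, temp_high, ticket_escalated} — 18 facts.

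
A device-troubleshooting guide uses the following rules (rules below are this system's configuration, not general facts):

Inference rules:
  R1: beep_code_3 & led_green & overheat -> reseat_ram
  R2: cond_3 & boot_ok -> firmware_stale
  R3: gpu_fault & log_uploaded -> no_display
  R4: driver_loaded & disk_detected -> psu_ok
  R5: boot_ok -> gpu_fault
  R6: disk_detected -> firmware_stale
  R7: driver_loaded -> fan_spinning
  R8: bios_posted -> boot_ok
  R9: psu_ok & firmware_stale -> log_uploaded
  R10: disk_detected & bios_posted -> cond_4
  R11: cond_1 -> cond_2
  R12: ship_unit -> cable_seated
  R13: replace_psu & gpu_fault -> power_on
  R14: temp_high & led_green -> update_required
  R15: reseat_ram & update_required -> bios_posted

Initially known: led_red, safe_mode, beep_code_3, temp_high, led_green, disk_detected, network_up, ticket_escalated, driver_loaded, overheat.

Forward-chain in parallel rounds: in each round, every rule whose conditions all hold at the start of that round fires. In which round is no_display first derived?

Round 1: R1 [beep_code_3 & led_green & overheat -> reseat_ram]; R4 [driver_loaded & disk_detected -> psu_ok]; R6 [disk_detected -> firmware_stale]; R7 [driver_loaded -> fan_spinning]; R14 [temp_high & led_green -> update_required]. Adds reseat_ram, psu_ok, firmware_stale, fan_spinning, update_required.
Round 2: R9 [psu_ok & firmware_stale -> log_uploaded]; R15 [reseat_ram & update_required -> bios_posted]. Adds log_uploaded, bios_posted.
Round 3: R8 [bios_posted -> boot_ok]; R10 [disk_detected & bios_posted -> cond_4]. Adds boot_ok, cond_4.
Round 4: R5 [boot_ok -> gpu_fault]. Adds gpu_fault.
Round 5: R3 [gpu_fault & log_uploaded -> no_display]. Adds no_display.
no_display first appears in round 5.

5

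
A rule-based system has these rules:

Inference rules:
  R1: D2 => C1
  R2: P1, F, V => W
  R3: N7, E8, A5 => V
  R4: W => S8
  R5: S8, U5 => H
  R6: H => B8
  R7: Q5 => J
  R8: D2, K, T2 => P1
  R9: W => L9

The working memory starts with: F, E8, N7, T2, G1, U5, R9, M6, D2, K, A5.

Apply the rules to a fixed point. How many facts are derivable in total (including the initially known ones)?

19

Round 1 fires R1, R3, R8, giving C1, V, P1.
Round 2 fires R2, giving W.
Round 3 fires R4, R9, giving S8, L9.
Round 4 fires R5, giving H.
Round 5 fires R6, giving B8.
Closure: {A5, B8, C1, D2, E8, F, G1, H, K, L9, M6, N7, P1, R9, S8, T2, U5, V, W} — 19 facts.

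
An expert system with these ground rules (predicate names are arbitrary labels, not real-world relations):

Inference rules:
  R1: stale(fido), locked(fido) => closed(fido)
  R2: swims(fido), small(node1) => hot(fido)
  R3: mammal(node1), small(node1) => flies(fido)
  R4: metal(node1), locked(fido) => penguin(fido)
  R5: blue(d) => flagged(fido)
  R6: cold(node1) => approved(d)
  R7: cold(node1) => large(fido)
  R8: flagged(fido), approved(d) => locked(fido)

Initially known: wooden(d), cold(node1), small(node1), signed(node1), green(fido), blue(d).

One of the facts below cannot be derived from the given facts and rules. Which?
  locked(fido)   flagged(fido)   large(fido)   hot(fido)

hot(fido)

Round 1 — R5, R6, R7, derive flagged(fido), approved(d), large(fido).
Round 2 — R8, derive locked(fido).
Derived: locked(fido) (round 2), large(fido) (round 1), flagged(fido) (round 1). hot(fido) never appears in any round.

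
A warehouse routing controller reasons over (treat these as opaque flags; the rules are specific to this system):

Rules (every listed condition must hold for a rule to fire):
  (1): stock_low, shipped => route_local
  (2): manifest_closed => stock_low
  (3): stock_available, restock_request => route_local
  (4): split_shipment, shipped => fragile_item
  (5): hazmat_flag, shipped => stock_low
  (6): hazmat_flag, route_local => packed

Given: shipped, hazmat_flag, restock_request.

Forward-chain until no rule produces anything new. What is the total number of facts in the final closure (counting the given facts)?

6

Round 1: (5) [hazmat_flag, shipped => stock_low]. Adds stock_low.
Round 2: (1) [stock_low, shipped => route_local]. Adds route_local.
Round 3: (6) [hazmat_flag, route_local => packed]. Adds packed.
Closure: {hazmat_flag, packed, restock_request, route_local, shipped, stock_low} — 6 facts.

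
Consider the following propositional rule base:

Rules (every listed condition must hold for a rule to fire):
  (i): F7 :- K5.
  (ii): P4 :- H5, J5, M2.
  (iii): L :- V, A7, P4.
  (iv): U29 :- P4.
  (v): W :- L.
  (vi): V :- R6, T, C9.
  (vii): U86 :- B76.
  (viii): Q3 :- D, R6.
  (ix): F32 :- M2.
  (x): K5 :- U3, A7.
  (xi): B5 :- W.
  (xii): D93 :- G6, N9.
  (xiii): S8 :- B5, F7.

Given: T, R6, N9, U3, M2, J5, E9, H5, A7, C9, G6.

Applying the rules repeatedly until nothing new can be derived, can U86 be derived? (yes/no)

[1] (ii) [P4 :- H5, J5, M2.]; (vi) [V :- R6, T, C9.]; (ix) [F32 :- M2.]; (x) [K5 :- U3, A7.]; (xii) [D93 :- G6, N9.]. ⇒ new: P4, V, F32, K5, D93.
[2] (i) [F7 :- K5.]; (iii) [L :- V, A7, P4.]; (iv) [U29 :- P4.]. ⇒ new: F7, L, U29.
[3] (v) [W :- L.]. ⇒ new: W.
[4] (xi) [B5 :- W.]. ⇒ new: B5.
[5] (xiii) [S8 :- B5, F7.]. ⇒ new: S8.
Fixed point reached. U86 is concluded only by (vii); (vii) needs B76 (never derived).

no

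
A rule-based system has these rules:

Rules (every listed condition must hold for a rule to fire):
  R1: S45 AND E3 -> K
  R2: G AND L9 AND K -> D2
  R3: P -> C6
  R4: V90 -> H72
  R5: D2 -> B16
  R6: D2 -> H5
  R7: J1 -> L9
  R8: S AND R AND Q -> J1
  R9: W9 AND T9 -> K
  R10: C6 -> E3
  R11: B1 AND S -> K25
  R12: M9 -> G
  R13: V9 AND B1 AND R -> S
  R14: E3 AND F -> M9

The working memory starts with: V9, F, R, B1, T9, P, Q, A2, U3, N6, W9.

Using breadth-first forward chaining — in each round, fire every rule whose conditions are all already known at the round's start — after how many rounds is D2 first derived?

Round 1 fires R3, R9, R13, giving C6, K, S.
Round 2 fires R8, R10, R11, giving J1, E3, K25.
Round 3 fires R7, R14, giving L9, M9.
Round 4 fires R12, giving G.
Round 5 fires R2, giving D2.
D2 first appears in round 5.

5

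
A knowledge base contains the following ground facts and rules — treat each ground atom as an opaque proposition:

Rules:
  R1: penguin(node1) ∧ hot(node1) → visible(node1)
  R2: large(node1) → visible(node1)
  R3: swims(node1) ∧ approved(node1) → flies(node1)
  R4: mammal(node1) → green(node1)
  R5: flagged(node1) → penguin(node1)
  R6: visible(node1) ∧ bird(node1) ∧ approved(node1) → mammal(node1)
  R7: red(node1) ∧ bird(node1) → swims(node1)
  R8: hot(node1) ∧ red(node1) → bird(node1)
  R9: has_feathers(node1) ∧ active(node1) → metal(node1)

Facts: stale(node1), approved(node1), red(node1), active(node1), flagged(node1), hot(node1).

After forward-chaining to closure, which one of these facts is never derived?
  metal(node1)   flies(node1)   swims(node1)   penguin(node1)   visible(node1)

metal(node1)

Round 1 — R5, R8, derive penguin(node1), bird(node1).
Round 2 — R1, R7, derive visible(node1), swims(node1).
Round 3 — R3, R6, derive flies(node1), mammal(node1).
Round 4 — R4, derive green(node1).
Derived: swims(node1) (round 2), flies(node1) (round 3), visible(node1) (round 2), penguin(node1) (round 1). metal(node1) never appears in any round.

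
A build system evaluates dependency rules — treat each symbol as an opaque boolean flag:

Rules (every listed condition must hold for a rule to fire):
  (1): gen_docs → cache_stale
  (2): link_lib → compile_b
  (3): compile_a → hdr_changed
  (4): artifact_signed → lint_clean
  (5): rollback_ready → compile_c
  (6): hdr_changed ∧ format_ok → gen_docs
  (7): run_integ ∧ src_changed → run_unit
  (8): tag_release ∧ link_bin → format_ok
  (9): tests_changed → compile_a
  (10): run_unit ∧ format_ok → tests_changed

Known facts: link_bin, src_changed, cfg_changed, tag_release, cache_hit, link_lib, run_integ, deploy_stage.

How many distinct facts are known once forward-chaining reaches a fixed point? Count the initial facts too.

16

[1] (2) [link_lib → compile_b]; (7) [run_integ ∧ src_changed → run_unit]; (8) [tag_release ∧ link_bin → format_ok]. ⇒ new: compile_b, run_unit, format_ok.
[2] (10) [run_unit ∧ format_ok → tests_changed]. ⇒ new: tests_changed.
[3] (9) [tests_changed → compile_a]. ⇒ new: compile_a.
[4] (3) [compile_a → hdr_changed]. ⇒ new: hdr_changed.
[5] (6) [hdr_changed ∧ format_ok → gen_docs]. ⇒ new: gen_docs.
[6] (1) [gen_docs → cache_stale]. ⇒ new: cache_stale.
Closure: {cache_hit, cache_stale, cfg_changed, compile_a, compile_b, deploy_stage, format_ok, gen_docs, hdr_changed, link_bin, link_lib, run_integ, run_unit, src_changed, tag_release, tests_changed} — 16 facts.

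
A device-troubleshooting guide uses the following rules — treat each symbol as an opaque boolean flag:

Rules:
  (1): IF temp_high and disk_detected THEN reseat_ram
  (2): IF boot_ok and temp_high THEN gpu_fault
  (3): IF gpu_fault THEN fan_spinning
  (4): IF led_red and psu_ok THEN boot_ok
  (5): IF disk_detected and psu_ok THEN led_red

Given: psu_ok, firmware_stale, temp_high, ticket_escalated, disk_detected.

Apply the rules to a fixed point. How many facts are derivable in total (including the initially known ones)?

10

Round 1: (1) [IF temp_high and disk_detected THEN reseat_ram]; (5) [IF disk_detected and psu_ok THEN led_red]. New: reseat_ram, led_red.
Round 2: (4) [IF led_red and psu_ok THEN boot_ok]. New: boot_ok.
Round 3: (2) [IF boot_ok and temp_high THEN gpu_fault]. New: gpu_fault.
Round 4: (3) [IF gpu_fault THEN fan_spinning]. New: fan_spinning.
Closure: {boot_ok, disk_detected, fan_spinning, firmware_stale, gpu_fault, led_red, psu_ok, reseat_ram, temp_high, ticket_escalated} — 10 facts.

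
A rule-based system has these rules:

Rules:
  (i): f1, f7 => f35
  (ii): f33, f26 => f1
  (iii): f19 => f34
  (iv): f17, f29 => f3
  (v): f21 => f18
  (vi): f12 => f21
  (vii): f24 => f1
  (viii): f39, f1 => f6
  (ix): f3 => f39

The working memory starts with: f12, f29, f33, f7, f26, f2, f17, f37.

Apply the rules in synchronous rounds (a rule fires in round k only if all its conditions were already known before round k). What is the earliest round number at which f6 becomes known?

Round 1 — (ii), (iv), (vi), derive f1, f3, f21.
Round 2 — (i), (v), (ix), derive f35, f18, f39.
Round 3 — (viii), derive f6.
f6 first appears in round 3.

3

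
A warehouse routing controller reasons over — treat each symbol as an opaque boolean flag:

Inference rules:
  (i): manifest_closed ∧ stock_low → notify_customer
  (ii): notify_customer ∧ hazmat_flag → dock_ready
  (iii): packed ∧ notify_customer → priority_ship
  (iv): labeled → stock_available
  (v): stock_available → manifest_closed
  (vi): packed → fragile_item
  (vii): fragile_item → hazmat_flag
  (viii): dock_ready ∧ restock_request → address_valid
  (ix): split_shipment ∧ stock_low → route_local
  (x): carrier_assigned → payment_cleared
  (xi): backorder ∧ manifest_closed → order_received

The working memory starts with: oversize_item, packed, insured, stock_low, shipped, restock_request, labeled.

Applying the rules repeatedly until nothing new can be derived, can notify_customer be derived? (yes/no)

yes

Round 1 — (iv), (vi), derive stock_available, fragile_item.
Round 2 — (v), (vii), derive manifest_closed, hazmat_flag.
Round 3 — (i), derive notify_customer.
Round 4 — (ii), (iii), derive dock_ready, priority_ship.
Round 5 — (viii), derive address_valid.
notify_customer appears in round 3, so it is derivable.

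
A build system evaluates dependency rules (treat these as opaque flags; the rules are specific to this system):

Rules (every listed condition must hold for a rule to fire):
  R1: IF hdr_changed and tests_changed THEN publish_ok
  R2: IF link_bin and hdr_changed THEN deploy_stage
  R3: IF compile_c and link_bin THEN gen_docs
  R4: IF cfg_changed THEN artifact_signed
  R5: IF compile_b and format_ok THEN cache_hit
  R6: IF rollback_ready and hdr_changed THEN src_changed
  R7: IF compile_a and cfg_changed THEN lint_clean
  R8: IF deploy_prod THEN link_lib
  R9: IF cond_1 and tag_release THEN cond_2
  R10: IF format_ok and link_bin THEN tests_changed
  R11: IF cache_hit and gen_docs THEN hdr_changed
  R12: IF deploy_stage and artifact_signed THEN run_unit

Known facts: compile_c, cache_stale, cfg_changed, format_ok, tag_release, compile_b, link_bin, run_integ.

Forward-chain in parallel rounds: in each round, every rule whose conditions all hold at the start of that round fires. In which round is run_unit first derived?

Round 1: R3 [IF compile_c and link_bin THEN gen_docs]; R4 [IF cfg_changed THEN artifact_signed]; R5 [IF compile_b and format_ok THEN cache_hit]; R10 [IF format_ok and link_bin THEN tests_changed]. Adds gen_docs, artifact_signed, cache_hit, tests_changed.
Round 2: R11 [IF cache_hit and gen_docs THEN hdr_changed]. Adds hdr_changed.
Round 3: R1 [IF hdr_changed and tests_changed THEN publish_ok]; R2 [IF link_bin and hdr_changed THEN deploy_stage]. Adds publish_ok, deploy_stage.
Round 4: R12 [IF deploy_stage and artifact_signed THEN run_unit]. Adds run_unit.
run_unit first appears in round 4.

4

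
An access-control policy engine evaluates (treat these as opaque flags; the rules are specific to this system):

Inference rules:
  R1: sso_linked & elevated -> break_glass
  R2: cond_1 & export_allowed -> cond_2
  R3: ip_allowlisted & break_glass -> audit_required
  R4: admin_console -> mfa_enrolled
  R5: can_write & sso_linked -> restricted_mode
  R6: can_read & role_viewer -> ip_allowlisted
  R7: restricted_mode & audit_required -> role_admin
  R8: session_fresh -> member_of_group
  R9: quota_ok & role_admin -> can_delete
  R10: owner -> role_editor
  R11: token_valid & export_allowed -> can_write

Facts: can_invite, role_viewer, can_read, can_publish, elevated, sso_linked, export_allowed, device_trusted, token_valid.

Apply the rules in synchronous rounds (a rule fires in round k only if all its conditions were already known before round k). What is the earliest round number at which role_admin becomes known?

[1] R1 [sso_linked & elevated -> break_glass]; R6 [can_read & role_viewer -> ip_allowlisted]; R11 [token_valid & export_allowed -> can_write]. ⇒ new: break_glass, ip_allowlisted, can_write.
[2] R3 [ip_allowlisted & break_glass -> audit_required]; R5 [can_write & sso_linked -> restricted_mode]. ⇒ new: audit_required, restricted_mode.
[3] R7 [restricted_mode & audit_required -> role_admin]. ⇒ new: role_admin.
role_admin first appears in round 3.

3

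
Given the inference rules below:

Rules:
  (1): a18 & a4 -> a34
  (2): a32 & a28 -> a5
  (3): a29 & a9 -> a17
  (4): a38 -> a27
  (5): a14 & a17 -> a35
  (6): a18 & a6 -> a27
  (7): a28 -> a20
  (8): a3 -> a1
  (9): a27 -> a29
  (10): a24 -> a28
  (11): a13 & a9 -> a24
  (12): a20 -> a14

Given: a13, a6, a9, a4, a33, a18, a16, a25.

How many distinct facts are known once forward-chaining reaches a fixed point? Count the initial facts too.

17

Round 1: (1) [a18 & a4 -> a34]; (6) [a18 & a6 -> a27]; (11) [a13 & a9 -> a24]. New: a34, a27, a24.
Round 2: (9) [a27 -> a29]; (10) [a24 -> a28]. New: a29, a28.
Round 3: (3) [a29 & a9 -> a17]; (7) [a28 -> a20]. New: a17, a20.
Round 4: (12) [a20 -> a14]. New: a14.
Round 5: (5) [a14 & a17 -> a35]. New: a35.
Closure: {a13, a14, a16, a17, a18, a20, a24, a25, a27, a28, a29, a33, a34, a35, a4, a6, a9} — 17 facts.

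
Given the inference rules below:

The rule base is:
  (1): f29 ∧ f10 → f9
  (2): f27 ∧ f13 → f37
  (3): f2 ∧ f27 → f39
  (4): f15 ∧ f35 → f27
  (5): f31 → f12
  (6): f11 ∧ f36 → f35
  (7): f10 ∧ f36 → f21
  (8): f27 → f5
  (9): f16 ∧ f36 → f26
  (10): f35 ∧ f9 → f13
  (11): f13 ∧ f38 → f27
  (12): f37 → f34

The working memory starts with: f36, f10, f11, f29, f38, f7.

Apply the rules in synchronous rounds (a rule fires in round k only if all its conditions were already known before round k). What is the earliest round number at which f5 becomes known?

4

Round 1 fires (1), (6), (7), giving f9, f35, f21.
Round 2 fires (10), giving f13.
Round 3 fires (11), giving f27.
Round 4 fires (2), (8), giving f37, f5.
f5 first appears in round 4.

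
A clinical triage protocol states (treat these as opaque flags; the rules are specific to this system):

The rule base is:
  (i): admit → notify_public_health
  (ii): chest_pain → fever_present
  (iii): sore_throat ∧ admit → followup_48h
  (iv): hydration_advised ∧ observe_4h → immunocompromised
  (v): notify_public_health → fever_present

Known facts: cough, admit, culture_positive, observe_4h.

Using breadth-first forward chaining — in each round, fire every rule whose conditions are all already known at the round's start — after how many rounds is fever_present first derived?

Round 1: (i) [admit → notify_public_health]. Adds notify_public_health.
Round 2: (v) [notify_public_health → fever_present]. Adds fever_present.
fever_present first appears in round 2.

2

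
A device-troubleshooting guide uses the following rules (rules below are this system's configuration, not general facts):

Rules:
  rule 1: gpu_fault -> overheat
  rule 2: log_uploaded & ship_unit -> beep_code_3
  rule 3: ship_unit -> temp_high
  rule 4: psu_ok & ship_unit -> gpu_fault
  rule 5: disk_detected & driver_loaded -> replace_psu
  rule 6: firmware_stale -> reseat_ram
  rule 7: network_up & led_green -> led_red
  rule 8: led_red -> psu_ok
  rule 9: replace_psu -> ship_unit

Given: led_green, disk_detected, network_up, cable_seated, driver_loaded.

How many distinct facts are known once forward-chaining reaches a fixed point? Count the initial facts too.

Round 1 fires rule 5, rule 7, giving replace_psu, led_red.
Round 2 fires rule 8, rule 9, giving psu_ok, ship_unit.
Round 3 fires rule 3, rule 4, giving temp_high, gpu_fault.
Round 4 fires rule 1, giving overheat.
Closure: {cable_seated, disk_detected, driver_loaded, gpu_fault, led_green, led_red, network_up, overheat, psu_ok, replace_psu, ship_unit, temp_high} — 12 facts.

12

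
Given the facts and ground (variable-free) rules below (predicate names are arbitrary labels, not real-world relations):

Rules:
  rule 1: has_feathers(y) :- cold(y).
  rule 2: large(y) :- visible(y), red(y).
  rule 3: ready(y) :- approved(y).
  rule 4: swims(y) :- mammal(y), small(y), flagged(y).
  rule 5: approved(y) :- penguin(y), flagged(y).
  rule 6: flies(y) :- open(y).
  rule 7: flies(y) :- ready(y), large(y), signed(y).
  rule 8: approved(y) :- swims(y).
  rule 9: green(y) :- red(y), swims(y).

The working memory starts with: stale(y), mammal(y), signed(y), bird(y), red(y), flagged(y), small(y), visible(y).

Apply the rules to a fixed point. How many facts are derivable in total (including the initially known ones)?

Round 1 — rule 2, rule 4, derive large(y), swims(y).
Round 2 — rule 8, rule 9, derive approved(y), green(y).
Round 3 — rule 3, derive ready(y).
Round 4 — rule 7, derive flies(y).
Closure: {approved(y), bird(y), flagged(y), flies(y), green(y), large(y), mammal(y), ready(y), red(y), signed(y), small(y), stale(y), swims(y), visible(y)} — 14 facts.

14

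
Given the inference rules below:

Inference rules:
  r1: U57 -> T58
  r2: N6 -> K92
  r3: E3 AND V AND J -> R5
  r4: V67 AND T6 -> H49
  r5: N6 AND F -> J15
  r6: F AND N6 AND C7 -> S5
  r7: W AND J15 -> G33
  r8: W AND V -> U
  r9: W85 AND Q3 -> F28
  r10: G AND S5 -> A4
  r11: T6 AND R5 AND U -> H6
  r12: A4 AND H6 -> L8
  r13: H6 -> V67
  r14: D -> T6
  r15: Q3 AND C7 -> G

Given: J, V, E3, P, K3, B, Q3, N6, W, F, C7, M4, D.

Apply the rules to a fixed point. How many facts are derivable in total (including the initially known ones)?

26

Round 1: r2 [N6 -> K92]; r3 [E3 AND V AND J -> R5]; r5 [N6 AND F -> J15]; r6 [F AND N6 AND C7 -> S5]; r8 [W AND V -> U]; r14 [D -> T6]; r15 [Q3 AND C7 -> G]. Adds K92, R5, J15, S5, U, T6, G.
Round 2: r7 [W AND J15 -> G33]; r10 [G AND S5 -> A4]; r11 [T6 AND R5 AND U -> H6]. Adds G33, A4, H6.
Round 3: r12 [A4 AND H6 -> L8]; r13 [H6 -> V67]. Adds L8, V67.
Round 4: r4 [V67 AND T6 -> H49]. Adds H49.
Closure: {A4, B, C7, D, E3, F, G, G33, H49, H6, J, J15, K3, K92, L8, M4, N6, P, Q3, R5, S5, T6, U, V, V67, W} — 26 facts.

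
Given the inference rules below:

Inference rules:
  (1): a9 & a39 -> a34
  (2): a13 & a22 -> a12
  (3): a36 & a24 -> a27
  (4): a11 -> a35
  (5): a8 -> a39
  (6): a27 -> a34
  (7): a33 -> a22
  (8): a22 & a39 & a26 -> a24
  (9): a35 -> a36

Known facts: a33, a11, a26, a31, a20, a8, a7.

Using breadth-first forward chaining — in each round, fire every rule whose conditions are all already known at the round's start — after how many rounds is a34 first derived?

Round 1 fires (4), (5), (7), giving a35, a39, a22.
Round 2 fires (8), (9), giving a24, a36.
Round 3 fires (3), giving a27.
Round 4 fires (6), giving a34.
a34 first appears in round 4.

4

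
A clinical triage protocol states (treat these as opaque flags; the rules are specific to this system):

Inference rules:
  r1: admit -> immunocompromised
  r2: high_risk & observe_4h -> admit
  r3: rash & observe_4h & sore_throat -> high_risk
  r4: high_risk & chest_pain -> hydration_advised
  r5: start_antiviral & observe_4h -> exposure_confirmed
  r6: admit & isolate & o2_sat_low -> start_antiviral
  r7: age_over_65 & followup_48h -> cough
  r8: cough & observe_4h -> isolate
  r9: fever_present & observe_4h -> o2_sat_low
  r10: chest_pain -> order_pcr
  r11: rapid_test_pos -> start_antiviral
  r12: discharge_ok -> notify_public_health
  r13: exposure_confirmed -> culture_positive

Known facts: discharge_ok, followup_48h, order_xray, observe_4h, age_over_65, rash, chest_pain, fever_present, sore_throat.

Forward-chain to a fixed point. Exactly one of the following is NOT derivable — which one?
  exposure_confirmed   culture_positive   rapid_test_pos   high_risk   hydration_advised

Round 1 — r3, r7, r9, r10, r12, derive high_risk, cough, o2_sat_low, order_pcr, notify_public_health.
Round 2 — r2, r4, r8, derive admit, hydration_advised, isolate.
Round 3 — r1, r6, derive immunocompromised, start_antiviral.
Round 4 — r5, derive exposure_confirmed.
Round 5 — r13, derive culture_positive.
Derived: high_risk (round 1), exposure_confirmed (round 4), culture_positive (round 5), hydration_advised (round 2). rapid_test_pos never appears in any round.

rapid_test_pos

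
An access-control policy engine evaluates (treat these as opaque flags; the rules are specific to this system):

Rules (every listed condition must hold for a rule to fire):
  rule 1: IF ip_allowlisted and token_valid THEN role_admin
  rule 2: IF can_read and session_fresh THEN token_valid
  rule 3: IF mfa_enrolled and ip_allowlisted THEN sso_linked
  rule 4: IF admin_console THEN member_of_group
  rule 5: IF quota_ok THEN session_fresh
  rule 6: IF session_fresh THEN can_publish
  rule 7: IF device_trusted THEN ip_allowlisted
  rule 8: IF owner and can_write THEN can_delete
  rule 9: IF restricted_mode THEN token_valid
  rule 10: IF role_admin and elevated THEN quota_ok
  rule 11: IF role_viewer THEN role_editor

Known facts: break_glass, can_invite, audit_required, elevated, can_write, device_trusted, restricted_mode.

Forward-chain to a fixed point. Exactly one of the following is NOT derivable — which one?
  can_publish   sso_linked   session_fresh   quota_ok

Round 1: rule 7 [IF device_trusted THEN ip_allowlisted]; rule 9 [IF restricted_mode THEN token_valid]. Adds ip_allowlisted, token_valid.
Round 2: rule 1 [IF ip_allowlisted and token_valid THEN role_admin]. Adds role_admin.
Round 3: rule 10 [IF role_admin and elevated THEN quota_ok]. Adds quota_ok.
Round 4: rule 5 [IF quota_ok THEN session_fresh]. Adds session_fresh.
Round 5: rule 6 [IF session_fresh THEN can_publish]. Adds can_publish.
Derived: quota_ok (round 3), can_publish (round 5), session_fresh (round 4). sso_linked never appears in any round.

sso_linked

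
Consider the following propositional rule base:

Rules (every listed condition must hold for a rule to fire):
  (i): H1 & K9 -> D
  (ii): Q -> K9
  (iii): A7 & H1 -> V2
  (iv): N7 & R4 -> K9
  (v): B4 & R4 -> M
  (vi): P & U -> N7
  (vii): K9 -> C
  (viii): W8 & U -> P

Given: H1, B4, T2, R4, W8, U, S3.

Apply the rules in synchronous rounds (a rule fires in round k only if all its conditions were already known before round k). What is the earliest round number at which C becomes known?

Round 1 fires (v), (viii), giving M, P.
Round 2 fires (vi), giving N7.
Round 3 fires (iv), giving K9.
Round 4 fires (i), (vii), giving D, C.
C first appears in round 4.

4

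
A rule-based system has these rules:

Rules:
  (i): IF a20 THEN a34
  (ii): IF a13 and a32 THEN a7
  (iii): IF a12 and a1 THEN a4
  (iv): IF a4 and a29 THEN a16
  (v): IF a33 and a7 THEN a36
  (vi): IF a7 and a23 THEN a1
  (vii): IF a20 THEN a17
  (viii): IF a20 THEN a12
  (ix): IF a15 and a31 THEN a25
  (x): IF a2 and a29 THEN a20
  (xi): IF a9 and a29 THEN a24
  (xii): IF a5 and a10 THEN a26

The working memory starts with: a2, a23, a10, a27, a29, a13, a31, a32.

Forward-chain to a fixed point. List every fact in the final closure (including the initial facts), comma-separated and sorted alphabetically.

a1, a10, a12, a13, a16, a17, a2, a20, a23, a27, a29, a31, a32, a34, a4, a7

Round 1 fires (ii), (x), giving a7, a20.
Round 2 fires (i), (vi), (vii), (viii), giving a34, a1, a17, a12.
Round 3 fires (iii), giving a4.
Round 4 fires (iv), giving a16.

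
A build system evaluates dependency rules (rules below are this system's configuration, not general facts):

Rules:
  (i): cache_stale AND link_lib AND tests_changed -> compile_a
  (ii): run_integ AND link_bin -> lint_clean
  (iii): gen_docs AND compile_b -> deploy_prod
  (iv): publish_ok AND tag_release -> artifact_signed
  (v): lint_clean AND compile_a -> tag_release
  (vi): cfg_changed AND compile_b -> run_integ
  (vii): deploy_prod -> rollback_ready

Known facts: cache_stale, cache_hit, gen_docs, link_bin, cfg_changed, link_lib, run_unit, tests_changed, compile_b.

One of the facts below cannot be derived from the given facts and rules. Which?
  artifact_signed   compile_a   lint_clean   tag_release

Round 1 — (i), (iii), (vi), derive compile_a, deploy_prod, run_integ.
Round 2 — (ii), (vii), derive lint_clean, rollback_ready.
Round 3 — (v), derive tag_release.
Derived: tag_release (round 3), compile_a (round 1), lint_clean (round 2). artifact_signed never appears in any round.

artifact_signed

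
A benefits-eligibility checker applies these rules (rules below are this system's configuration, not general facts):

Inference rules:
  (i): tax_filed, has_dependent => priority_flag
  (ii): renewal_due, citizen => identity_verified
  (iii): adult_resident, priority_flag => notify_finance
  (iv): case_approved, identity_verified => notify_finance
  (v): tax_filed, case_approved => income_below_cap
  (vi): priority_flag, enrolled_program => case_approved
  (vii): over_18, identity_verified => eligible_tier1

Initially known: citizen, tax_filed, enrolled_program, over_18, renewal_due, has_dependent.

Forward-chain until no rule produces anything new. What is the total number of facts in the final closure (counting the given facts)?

12

[1] (i) [tax_filed, has_dependent => priority_flag]; (ii) [renewal_due, citizen => identity_verified]. ⇒ new: priority_flag, identity_verified.
[2] (vi) [priority_flag, enrolled_program => case_approved]; (vii) [over_18, identity_verified => eligible_tier1]. ⇒ new: case_approved, eligible_tier1.
[3] (iv) [case_approved, identity_verified => notify_finance]; (v) [tax_filed, case_approved => income_below_cap]. ⇒ new: notify_finance, income_below_cap.
Closure: {case_approved, citizen, eligible_tier1, enrolled_program, has_dependent, identity_verified, income_below_cap, notify_finance, over_18, priority_flag, renewal_due, tax_filed} — 12 facts.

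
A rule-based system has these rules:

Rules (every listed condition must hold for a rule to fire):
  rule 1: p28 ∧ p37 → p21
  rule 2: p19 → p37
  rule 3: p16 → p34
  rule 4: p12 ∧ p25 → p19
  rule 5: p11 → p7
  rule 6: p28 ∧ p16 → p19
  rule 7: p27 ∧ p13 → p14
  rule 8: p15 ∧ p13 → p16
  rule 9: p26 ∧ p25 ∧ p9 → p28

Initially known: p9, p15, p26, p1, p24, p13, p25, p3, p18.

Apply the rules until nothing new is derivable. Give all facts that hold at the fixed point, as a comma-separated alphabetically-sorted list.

Round 1 fires rule 8, rule 9, giving p16, p28.
Round 2 fires rule 3, rule 6, giving p34, p19.
Round 3 fires rule 2, giving p37.
Round 4 fires rule 1, giving p21.

p1, p13, p15, p16, p18, p19, p21, p24, p25, p26, p28, p3, p34, p37, p9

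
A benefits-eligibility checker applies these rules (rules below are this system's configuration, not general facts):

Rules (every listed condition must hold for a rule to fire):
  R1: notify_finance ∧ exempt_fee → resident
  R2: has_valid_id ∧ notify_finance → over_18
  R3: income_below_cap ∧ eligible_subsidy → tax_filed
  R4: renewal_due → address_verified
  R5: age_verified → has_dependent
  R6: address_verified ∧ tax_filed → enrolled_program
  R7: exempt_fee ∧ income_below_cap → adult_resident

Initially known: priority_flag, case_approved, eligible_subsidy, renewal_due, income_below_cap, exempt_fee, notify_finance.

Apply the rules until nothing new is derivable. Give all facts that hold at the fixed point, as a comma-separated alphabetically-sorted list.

Round 1: R1 [notify_finance ∧ exempt_fee → resident]; R3 [income_below_cap ∧ eligible_subsidy → tax_filed]; R4 [renewal_due → address_verified]; R7 [exempt_fee ∧ income_below_cap → adult_resident]. Adds resident, tax_filed, address_verified, adult_resident.
Round 2: R6 [address_verified ∧ tax_filed → enrolled_program]. Adds enrolled_program.

address_verified, adult_resident, case_approved, eligible_subsidy, enrolled_program, exempt_fee, income_below_cap, notify_finance, priority_flag, renewal_due, resident, tax_filed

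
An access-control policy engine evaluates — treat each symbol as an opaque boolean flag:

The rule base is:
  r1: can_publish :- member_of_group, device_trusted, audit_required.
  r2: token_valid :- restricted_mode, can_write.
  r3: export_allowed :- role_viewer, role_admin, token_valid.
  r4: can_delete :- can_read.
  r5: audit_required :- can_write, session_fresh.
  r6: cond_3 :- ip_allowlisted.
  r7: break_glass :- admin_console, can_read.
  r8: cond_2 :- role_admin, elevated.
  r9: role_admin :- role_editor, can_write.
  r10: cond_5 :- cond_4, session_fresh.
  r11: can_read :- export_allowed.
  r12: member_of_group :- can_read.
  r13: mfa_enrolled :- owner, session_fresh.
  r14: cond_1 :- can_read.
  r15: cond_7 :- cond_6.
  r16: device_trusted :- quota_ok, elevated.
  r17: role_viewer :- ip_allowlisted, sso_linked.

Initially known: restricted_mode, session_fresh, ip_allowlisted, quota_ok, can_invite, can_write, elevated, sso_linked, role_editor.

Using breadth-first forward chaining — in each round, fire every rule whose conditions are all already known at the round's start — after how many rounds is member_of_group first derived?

4

Round 1 fires r2, r5, r6, r9, r16, r17, giving token_valid, audit_required, cond_3, role_admin, device_trusted, role_viewer.
Round 2 fires r3, r8, giving export_allowed, cond_2.
Round 3 fires r11, giving can_read.
Round 4 fires r4, r12, r14, giving can_delete, member_of_group, cond_1.
member_of_group first appears in round 4.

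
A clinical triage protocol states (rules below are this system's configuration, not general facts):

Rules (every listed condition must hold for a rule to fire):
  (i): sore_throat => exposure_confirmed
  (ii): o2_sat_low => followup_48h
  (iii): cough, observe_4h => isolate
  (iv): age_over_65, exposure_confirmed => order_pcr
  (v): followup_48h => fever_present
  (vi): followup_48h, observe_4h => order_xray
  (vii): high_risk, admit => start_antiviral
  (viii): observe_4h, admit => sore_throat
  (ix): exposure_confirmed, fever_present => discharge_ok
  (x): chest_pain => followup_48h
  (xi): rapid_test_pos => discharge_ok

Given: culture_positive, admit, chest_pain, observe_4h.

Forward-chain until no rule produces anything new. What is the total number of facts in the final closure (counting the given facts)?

10

Round 1: (viii) [observe_4h, admit => sore_throat]; (x) [chest_pain => followup_48h]. Adds sore_throat, followup_48h.
Round 2: (i) [sore_throat => exposure_confirmed]; (v) [followup_48h => fever_present]; (vi) [followup_48h, observe_4h => order_xray]. Adds exposure_confirmed, fever_present, order_xray.
Round 3: (ix) [exposure_confirmed, fever_present => discharge_ok]. Adds discharge_ok.
Closure: {admit, chest_pain, culture_positive, discharge_ok, exposure_confirmed, fever_present, followup_48h, observe_4h, order_xray, sore_throat} — 10 facts.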